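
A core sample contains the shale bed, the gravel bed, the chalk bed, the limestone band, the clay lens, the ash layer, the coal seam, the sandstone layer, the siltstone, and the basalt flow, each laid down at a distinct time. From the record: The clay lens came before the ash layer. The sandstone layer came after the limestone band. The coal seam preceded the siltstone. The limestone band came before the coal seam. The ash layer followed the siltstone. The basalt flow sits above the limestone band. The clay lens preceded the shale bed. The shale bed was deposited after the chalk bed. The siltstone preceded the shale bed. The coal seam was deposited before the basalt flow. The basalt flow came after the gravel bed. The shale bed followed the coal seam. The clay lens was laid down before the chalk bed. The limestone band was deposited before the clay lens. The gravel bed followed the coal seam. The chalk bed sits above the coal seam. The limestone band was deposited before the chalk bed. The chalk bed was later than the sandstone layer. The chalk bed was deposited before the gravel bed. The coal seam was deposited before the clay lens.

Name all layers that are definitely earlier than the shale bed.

the chalk bed, the clay lens, the coal seam, the limestone band, the sandstone layer, the siltstone

Directly stated before the shale bed: the chalk bed, the clay lens, the coal seam, and the siltstone.
The limestone band reaches the shale bed via the limestone band → the clay lens → the shale bed.
The sandstone layer reaches the shale bed via the sandstone layer → the chalk bed → the shale bed.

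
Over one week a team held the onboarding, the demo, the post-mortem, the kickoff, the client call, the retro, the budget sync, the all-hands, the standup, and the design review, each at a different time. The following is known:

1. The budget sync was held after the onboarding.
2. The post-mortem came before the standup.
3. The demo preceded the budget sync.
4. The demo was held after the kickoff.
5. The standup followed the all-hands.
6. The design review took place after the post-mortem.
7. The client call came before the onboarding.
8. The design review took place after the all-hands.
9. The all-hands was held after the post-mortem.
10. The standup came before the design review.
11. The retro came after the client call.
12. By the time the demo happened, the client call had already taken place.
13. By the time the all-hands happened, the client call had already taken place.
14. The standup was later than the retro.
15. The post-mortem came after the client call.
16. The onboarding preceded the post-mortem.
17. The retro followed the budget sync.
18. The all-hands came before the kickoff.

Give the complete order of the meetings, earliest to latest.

the client call, the onboarding, the post-mortem, the all-hands, the kickoff, the demo, the budget sync, the retro, the standup, the design review

The constraints fix every adjacent pair, so only one ordering works:
the client call → the onboarding → the post-mortem → the all-hands → the kickoff → the demo → the budget sync → the retro → the standup → the design review.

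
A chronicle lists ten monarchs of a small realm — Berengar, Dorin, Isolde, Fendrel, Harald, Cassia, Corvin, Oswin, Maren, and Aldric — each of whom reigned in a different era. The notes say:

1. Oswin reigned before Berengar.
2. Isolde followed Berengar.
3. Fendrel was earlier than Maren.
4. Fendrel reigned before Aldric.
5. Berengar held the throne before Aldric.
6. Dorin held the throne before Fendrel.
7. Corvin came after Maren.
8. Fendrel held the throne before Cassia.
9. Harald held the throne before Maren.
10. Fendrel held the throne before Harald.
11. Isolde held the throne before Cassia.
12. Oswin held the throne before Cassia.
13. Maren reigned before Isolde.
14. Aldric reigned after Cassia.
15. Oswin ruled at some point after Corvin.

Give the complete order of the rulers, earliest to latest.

Dorin, Fendrel, Harald, Maren, Corvin, Oswin, Berengar, Isolde, Cassia, Aldric

The constraints fix every adjacent pair, so only one ordering works:
Dorin → Fendrel → Harald → Maren → Corvin → Oswin → Berengar → Isolde → Cassia → Aldric.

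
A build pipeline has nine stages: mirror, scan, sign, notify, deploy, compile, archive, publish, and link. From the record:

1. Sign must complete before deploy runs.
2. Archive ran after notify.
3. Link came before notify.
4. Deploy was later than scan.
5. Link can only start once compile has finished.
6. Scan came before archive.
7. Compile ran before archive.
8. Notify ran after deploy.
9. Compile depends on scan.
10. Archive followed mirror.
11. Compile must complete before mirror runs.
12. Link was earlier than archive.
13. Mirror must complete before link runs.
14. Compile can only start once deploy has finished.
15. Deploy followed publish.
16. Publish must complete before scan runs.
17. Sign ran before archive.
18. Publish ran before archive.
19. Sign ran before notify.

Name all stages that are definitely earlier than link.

Directly stated before link: compile and mirror.
Deploy reaches link via deploy → compile → link.
Publish reaches link via publish → deploy → compile → link.
Scan reaches link via scan → compile → link.
Likewise sign reaches link by chaining the stated constraints.
No chain forces archive (or any of the others) ahead of link.

compile, deploy, mirror, publish, scan, sign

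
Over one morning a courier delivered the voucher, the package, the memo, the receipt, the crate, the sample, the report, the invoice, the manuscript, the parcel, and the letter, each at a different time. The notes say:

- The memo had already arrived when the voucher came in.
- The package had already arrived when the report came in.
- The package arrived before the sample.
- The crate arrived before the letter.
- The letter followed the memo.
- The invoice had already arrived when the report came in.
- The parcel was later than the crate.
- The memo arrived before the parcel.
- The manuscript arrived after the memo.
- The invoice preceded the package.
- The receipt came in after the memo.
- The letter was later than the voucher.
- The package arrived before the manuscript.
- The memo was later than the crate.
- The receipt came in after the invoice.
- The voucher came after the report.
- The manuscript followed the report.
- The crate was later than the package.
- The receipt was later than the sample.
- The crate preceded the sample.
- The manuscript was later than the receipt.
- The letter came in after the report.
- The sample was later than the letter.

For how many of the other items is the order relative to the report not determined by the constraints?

Forced before the report: the invoice and the package; forced after the report: the letter, the manuscript, the receipt, the sample, and the voucher.
That leaves the crate, the memo, and the parcel with no forced order relative to the report — 3.

3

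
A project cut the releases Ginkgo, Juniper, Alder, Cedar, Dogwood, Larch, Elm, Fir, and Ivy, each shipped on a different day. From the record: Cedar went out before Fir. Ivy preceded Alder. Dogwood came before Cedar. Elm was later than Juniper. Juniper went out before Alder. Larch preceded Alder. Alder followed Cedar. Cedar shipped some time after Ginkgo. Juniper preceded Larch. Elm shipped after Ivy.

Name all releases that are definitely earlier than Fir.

Directly stated before Fir: Cedar.
Dogwood reaches Fir via Dogwood → Cedar → Fir.
Ginkgo reaches Fir via Ginkgo → Cedar → Fir.

Cedar, Dogwood, Ginkgo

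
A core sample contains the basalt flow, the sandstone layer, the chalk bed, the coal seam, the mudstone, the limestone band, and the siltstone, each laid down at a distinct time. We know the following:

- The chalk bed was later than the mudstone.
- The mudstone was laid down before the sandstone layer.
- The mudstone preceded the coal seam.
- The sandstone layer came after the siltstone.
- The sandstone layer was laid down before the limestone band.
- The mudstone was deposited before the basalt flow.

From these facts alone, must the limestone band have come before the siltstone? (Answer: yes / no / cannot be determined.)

no

Tracing the constraints gives the siltstone → the sandstone layer → the limestone band, so the siltstone must come before the limestone band.
That means the limestone band cannot be before the siltstone.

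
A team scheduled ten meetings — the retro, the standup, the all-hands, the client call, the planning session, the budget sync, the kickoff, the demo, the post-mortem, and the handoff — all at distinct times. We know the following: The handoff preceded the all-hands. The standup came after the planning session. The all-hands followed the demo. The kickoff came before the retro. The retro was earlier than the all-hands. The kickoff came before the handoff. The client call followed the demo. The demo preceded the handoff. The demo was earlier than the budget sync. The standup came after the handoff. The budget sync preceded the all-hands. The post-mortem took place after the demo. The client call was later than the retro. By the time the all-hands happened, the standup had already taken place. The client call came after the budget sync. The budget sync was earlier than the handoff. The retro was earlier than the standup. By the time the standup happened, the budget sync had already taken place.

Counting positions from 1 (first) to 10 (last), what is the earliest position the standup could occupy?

7

The budget sync, the demo, the handoff, the kickoff, the planning session, and the retro must all come before the standup — 6 forced predecessors.
Nothing else is forced ahead of the standup, so its earliest slot is position 6 + 1 = 7.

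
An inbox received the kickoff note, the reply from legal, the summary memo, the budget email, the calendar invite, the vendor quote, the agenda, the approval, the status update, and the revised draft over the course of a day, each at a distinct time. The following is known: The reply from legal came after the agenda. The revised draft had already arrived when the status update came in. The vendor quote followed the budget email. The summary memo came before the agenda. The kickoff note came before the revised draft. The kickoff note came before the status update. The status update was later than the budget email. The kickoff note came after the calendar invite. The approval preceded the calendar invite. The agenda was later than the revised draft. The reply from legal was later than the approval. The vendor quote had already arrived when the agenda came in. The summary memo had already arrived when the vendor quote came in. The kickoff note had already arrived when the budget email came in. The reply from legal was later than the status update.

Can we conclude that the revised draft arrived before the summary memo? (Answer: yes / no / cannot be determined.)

No chain of stated constraints runs from the revised draft to the summary memo, and none runs from the summary memo to the revised draft either.
So the relative order of the revised draft and the summary memo is not fixed by the given facts.

cannot be determined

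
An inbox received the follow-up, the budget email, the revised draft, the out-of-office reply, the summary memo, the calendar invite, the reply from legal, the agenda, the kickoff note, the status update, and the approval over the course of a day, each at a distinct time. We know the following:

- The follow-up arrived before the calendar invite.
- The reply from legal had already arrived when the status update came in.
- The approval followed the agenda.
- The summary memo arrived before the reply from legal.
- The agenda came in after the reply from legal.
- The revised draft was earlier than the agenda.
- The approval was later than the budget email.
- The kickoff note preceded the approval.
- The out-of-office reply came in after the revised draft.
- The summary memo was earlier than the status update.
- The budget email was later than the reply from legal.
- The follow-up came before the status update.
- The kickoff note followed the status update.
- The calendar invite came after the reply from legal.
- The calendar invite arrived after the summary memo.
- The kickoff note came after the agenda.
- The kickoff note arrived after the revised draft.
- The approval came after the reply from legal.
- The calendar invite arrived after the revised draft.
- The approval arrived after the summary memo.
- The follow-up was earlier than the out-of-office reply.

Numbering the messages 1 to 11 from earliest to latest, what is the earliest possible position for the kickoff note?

7

The agenda, the follow-up, the reply from legal, the revised draft, the status update, and the summary memo must all come before the kickoff note — 6 forced predecessors.
Nothing else is forced ahead of the kickoff note, so its earliest slot is position 6 + 1 = 7.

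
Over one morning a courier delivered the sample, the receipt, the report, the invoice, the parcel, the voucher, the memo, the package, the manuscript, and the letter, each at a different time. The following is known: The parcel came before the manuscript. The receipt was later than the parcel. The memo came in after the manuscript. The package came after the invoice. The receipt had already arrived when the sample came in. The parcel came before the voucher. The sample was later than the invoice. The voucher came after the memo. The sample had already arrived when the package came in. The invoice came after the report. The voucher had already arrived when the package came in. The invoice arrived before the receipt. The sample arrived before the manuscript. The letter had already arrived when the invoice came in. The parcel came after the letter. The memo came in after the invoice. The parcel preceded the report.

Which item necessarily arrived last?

the package

Every other item has a chain of constraints placing it before the package, so the package is last.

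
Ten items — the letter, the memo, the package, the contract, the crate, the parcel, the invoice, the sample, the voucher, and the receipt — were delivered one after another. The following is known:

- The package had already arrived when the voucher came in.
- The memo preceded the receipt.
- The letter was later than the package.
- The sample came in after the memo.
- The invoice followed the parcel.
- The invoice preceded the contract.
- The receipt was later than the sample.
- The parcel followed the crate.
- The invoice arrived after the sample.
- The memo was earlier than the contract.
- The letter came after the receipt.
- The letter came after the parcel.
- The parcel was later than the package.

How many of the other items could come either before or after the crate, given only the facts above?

5

Forced after the crate: the contract, the invoice, the letter, and the parcel.
That leaves the memo, the package, the receipt, the sample, and the voucher with no forced order relative to the crate — 5.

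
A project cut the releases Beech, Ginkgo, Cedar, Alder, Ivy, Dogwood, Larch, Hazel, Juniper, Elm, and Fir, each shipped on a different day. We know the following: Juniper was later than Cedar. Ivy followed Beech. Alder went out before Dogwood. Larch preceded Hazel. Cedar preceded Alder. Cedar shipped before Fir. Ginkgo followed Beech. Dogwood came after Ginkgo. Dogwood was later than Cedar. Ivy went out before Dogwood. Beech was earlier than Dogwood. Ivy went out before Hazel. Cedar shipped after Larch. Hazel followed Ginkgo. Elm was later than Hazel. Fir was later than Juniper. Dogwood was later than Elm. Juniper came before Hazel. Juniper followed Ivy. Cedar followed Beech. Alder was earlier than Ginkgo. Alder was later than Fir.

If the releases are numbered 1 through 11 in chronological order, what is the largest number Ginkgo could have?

Ginkgo must come before Dogwood, Elm, and Hazel — 3 releases forced after it.
Everything else can be placed before Ginkgo in some valid order, so Ginkgo can sit as late as position 11 − 3 = 8.

8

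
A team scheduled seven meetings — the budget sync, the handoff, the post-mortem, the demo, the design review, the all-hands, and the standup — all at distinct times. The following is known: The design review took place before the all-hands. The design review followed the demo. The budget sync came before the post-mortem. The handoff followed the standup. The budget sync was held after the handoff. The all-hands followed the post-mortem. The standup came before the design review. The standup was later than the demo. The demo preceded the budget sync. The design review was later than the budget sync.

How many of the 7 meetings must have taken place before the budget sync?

3

Directly stated before the budget sync: the demo and the handoff.
The standup reaches the budget sync via the standup → the handoff → the budget sync.
That's the demo, the handoff, and the standup — 3 in all.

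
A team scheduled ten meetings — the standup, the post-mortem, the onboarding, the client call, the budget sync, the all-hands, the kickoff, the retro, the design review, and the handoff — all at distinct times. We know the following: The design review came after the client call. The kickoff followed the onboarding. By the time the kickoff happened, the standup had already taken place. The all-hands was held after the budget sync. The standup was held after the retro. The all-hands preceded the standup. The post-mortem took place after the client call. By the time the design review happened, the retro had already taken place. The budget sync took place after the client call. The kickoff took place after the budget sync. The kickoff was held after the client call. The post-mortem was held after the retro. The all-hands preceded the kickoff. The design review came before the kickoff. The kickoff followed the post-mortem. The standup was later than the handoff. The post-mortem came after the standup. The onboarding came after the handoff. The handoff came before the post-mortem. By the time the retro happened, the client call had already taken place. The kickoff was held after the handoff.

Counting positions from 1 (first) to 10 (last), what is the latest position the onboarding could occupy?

9

The onboarding must come before the kickoff — 1 meeting forced after it.
Everything else can be placed before the onboarding in some valid order, so the onboarding can sit as late as position 10 − 1 = 9.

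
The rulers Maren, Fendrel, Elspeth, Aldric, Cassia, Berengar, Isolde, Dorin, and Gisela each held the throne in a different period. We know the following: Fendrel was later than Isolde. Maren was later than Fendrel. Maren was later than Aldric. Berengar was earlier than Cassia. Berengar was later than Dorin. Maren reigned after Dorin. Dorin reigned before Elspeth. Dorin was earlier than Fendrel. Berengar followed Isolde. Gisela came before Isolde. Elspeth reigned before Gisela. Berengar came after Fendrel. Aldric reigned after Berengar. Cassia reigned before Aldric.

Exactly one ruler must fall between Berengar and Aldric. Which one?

Cassia

Tracing the constraints gives Berengar → Cassia → Aldric, so Cassia sits after Berengar and before Aldric.
No other ruler is forced both after Berengar and before Aldric.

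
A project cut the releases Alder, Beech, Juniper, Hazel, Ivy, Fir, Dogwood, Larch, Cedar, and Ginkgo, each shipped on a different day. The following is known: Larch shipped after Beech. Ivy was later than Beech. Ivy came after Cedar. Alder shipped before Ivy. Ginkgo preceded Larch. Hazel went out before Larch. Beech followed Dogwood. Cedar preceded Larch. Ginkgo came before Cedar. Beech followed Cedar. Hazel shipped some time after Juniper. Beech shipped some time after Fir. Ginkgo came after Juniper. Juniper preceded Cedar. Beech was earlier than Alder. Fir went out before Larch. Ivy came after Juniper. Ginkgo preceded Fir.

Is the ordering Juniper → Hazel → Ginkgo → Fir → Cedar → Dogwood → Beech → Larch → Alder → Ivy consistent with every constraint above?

yes

Check each stated constraint against the proposed order — e.g. Hazel is ahead of Larch; Juniper is ahead of Ivy. Every pair is in the required order; nothing is violated.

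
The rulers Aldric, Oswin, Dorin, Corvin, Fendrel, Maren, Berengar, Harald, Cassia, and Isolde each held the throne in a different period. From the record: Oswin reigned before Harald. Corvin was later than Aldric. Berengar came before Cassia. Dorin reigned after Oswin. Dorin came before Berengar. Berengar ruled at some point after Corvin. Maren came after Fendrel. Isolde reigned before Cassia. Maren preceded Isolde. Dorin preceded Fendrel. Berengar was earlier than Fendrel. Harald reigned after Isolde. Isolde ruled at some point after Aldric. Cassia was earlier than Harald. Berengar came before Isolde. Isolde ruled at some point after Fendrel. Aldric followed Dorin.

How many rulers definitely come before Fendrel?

Directly stated before Fendrel: Berengar and Dorin.
Aldric reaches Fendrel via Aldric → Corvin → Berengar → Fendrel.
Corvin reaches Fendrel via Corvin → Berengar → Fendrel.
Oswin reaches Fendrel via Oswin → Dorin → Fendrel.
No chain forces Cassia (or any of the others) ahead of Fendrel.
That's Aldric, Berengar, Corvin, Dorin, and Oswin — 5 in all.

5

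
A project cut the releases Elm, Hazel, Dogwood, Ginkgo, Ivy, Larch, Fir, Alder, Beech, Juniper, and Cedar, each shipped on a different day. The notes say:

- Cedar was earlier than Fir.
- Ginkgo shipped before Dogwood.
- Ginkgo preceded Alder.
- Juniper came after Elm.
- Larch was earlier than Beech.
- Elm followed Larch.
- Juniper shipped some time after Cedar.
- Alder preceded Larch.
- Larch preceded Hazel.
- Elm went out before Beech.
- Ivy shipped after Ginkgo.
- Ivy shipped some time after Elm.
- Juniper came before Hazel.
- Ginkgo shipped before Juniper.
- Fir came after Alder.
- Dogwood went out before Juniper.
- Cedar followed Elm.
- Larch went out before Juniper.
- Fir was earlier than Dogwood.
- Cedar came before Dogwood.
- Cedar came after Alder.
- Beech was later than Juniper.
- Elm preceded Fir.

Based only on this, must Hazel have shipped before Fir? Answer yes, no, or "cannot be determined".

Tracing the constraints gives Fir → Dogwood → Juniper → Hazel, so Fir must come before Hazel.
That means Hazel cannot be before Fir.

no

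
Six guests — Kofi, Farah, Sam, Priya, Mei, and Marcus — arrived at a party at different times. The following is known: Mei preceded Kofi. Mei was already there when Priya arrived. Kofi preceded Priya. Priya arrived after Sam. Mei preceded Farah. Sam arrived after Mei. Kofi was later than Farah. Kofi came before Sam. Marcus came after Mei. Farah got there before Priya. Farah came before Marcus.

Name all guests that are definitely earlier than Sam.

Directly stated before Sam: Kofi and Mei.
Farah reaches Sam via Farah → Kofi → Sam.
No chain forces Priya (or any of the others) ahead of Sam.

Farah, Kofi, Mei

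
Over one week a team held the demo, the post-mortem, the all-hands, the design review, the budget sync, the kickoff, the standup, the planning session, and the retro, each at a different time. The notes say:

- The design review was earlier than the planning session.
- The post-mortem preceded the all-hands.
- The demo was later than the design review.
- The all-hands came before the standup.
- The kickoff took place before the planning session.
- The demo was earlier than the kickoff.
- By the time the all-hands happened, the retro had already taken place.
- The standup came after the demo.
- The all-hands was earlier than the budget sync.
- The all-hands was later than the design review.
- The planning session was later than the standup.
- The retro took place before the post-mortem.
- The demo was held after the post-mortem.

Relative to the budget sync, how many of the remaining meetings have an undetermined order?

4

Forced before the budget sync: the all-hands, the design review, the post-mortem, and the retro.
That leaves the demo, the kickoff, the planning session, and the standup with no forced order relative to the budget sync — 4.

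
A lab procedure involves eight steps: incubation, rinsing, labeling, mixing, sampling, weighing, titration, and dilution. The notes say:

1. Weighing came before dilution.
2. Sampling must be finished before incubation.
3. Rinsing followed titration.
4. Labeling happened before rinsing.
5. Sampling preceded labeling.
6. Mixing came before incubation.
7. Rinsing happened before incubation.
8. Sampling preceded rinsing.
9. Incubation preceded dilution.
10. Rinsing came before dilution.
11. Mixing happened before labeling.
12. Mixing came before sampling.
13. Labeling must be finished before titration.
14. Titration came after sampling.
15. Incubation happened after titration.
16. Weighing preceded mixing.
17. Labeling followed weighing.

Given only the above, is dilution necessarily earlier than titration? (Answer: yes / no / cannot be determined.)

Tracing the constraints gives titration → incubation → dilution, so titration must come before dilution.
That means dilution cannot be before titration.

no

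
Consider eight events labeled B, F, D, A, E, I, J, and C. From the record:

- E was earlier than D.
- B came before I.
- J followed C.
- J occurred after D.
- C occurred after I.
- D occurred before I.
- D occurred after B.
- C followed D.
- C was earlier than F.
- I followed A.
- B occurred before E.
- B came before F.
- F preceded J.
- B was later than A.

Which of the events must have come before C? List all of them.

A, B, D, E, I

Directly stated before C: D and I.
A reaches C via A → I → C.
B reaches C via B → I → C.
E reaches C via E → D → C.
No chain forces F (or any of the others) ahead of C.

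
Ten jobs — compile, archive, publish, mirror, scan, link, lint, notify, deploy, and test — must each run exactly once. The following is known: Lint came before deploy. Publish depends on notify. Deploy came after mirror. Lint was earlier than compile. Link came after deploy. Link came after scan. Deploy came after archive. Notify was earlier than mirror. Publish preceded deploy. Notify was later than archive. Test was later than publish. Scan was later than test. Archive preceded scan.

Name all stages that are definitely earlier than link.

Directly stated before link: deploy and scan.
Archive reaches link via archive → deploy → link.
Lint reaches link via lint → deploy → link.
Mirror reaches link via mirror → deploy → link.
Likewise notify, publish, and test each reach link by chaining the stated constraints.

archive, deploy, lint, mirror, notify, publish, scan, test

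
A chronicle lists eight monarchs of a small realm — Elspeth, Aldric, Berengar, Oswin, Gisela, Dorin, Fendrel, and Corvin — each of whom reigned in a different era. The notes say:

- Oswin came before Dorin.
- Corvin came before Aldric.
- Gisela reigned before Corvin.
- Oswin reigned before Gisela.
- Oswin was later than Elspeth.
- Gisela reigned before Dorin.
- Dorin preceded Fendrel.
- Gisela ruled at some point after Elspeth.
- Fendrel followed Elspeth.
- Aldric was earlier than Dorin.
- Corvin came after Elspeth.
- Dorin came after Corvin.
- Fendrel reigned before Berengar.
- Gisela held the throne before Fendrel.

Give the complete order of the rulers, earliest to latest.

Elspeth, Oswin, Gisela, Corvin, Aldric, Dorin, Fendrel, Berengar

The constraints fix every adjacent pair, so only one ordering works:
Elspeth → Oswin → Gisela → Corvin → Aldric → Dorin → Fendrel → Berengar.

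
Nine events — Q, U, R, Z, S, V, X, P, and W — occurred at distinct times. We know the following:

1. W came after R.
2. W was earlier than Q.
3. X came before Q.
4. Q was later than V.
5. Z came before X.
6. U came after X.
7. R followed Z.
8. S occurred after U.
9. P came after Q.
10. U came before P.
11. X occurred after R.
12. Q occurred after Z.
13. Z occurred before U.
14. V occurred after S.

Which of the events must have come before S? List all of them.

Directly stated before S: U.
R reaches S via R → X → U → S.
X reaches S via X → U → S.
Z reaches S via Z → U → S.
No chain forces P (or any of the others) ahead of S.

R, U, X, Z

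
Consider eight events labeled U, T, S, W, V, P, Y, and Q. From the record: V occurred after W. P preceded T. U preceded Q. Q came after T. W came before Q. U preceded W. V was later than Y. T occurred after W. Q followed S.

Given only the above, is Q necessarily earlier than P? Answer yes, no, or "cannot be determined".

Tracing the constraints gives P → T → Q, so P must come before Q.
That means Q cannot be before P.

no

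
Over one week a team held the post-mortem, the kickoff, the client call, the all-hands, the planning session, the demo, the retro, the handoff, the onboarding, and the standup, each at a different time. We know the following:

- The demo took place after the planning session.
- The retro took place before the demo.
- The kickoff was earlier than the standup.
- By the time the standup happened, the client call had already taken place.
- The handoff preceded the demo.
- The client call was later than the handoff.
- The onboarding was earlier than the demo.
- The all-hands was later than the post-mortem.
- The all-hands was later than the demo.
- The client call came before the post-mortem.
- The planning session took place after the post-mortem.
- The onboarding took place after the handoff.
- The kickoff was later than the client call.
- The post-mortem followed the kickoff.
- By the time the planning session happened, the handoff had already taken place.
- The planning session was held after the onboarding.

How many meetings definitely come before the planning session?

5

Directly stated before the planning session: the handoff, the onboarding, and the post-mortem.
The client call reaches the planning session via the client call → the post-mortem → the planning session.
The kickoff reaches the planning session via the kickoff → the post-mortem → the planning session.
No chain forces the demo (or any of the others) ahead of the planning session.
That's the client call, the handoff, the kickoff, the onboarding, and the post-mortem — 5 in all.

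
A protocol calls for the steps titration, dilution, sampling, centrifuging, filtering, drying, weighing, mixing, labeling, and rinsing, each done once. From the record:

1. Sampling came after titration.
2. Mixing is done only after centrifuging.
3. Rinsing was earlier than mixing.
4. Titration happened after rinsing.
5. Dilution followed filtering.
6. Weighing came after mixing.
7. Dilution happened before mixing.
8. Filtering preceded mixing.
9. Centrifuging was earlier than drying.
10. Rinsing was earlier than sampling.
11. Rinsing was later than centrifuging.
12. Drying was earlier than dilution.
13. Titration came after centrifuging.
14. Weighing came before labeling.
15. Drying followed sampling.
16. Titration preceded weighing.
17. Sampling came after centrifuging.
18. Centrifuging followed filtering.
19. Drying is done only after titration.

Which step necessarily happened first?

Filtering has a chain of constraints placing it before every other step, so filtering must be first.

filtering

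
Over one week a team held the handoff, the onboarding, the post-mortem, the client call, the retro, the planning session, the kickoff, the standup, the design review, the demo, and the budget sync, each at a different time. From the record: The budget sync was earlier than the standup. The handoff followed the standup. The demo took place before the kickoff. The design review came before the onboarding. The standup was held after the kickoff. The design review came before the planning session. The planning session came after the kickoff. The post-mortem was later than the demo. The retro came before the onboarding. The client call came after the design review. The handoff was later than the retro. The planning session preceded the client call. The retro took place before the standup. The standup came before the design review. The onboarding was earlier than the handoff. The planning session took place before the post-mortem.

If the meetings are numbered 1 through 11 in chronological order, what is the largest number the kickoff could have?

4

The kickoff must come before the client call, the design review, the handoff, the onboarding, the planning session, the post-mortem, and the standup — 7 meetings forced after it.
Everything else can be placed before the kickoff in some valid order, so the kickoff can sit as late as position 11 − 7 = 4.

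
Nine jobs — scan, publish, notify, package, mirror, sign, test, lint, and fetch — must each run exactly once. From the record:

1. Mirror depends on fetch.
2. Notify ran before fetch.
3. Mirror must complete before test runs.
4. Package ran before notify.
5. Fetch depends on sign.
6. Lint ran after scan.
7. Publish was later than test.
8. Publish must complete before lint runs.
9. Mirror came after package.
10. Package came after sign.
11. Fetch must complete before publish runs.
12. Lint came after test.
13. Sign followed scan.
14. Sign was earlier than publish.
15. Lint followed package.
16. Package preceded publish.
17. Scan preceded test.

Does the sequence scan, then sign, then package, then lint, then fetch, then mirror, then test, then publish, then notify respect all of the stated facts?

The constraints require test before lint, but in the proposed sequence lint appears ahead of test. That one violation is enough.

no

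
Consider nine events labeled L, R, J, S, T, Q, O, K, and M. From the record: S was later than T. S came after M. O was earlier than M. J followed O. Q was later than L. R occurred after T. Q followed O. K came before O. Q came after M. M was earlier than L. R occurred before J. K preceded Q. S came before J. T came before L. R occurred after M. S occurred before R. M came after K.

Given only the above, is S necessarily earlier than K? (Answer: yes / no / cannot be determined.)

Tracing the constraints gives K → M → S, so K must come before S.
That means S cannot be before K.

no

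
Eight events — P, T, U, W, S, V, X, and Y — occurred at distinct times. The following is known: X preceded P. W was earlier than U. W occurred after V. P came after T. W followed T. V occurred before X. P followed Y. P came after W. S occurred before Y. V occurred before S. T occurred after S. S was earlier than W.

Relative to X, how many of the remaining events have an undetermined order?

5

Forced before X: V; forced after X: P.
That leaves S, T, U, W, and Y with no forced order relative to X — 5.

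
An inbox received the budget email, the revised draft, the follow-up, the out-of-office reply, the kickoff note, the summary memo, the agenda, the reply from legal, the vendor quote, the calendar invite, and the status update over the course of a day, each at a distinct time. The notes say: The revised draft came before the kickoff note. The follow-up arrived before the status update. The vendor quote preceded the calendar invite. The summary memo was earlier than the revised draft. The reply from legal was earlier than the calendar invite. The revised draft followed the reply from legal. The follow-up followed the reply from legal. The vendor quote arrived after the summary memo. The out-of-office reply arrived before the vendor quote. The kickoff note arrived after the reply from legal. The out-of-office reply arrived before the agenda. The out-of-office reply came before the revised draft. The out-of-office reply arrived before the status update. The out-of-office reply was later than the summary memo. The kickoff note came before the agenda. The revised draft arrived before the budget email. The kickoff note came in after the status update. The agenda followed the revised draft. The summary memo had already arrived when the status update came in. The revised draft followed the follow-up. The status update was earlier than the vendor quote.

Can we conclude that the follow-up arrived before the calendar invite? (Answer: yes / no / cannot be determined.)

Chain the constraints: the follow-up → the status update → the vendor quote → the calendar invite. Each link is directly stated, so the follow-up comes before the calendar invite.

yes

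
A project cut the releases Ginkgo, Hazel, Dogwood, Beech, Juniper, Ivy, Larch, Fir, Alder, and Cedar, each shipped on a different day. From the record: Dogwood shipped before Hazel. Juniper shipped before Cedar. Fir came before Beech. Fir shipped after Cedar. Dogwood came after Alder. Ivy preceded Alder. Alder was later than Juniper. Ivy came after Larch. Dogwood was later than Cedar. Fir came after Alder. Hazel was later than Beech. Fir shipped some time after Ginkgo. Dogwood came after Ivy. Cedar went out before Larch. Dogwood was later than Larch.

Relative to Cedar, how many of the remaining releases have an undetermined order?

Forced before Cedar: Juniper; forced after Cedar: Alder, Beech, Dogwood, Fir, Hazel, Ivy, and Larch.
That leaves Ginkgo with no forced order relative to Cedar — 1.

1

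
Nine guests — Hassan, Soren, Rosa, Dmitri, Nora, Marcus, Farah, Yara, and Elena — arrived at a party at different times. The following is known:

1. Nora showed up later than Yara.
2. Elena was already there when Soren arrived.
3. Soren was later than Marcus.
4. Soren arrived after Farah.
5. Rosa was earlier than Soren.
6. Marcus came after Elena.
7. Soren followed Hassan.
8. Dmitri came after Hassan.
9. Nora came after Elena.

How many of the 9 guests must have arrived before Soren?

Directly stated before Soren: Elena, Farah, Hassan, Marcus, and Rosa.
No chain forces Nora (or any of the others) ahead of Soren.
That's Elena, Farah, Hassan, Marcus, and Rosa — 5 in all.

5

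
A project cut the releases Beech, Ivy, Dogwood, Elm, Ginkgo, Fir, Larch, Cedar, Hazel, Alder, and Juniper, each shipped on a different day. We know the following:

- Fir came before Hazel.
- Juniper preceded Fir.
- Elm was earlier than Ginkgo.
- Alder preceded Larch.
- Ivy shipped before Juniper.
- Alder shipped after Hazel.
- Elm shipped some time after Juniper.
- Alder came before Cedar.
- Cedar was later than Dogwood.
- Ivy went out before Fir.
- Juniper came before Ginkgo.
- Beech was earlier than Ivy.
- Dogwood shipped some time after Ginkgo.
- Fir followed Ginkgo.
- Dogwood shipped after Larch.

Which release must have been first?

Beech has a chain of constraints placing it before every other release, so Beech must be first.

Beech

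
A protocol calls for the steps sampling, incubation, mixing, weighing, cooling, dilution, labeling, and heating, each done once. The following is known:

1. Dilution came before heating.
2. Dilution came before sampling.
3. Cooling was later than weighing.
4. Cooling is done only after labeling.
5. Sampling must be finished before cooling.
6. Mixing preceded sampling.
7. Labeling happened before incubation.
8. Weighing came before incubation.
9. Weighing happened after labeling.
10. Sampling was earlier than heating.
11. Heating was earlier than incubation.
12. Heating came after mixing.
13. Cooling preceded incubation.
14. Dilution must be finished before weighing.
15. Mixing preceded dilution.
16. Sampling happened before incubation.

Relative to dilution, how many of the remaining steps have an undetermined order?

1

Forced before dilution: mixing; forced after dilution: cooling, heating, incubation, sampling, and weighing.
That leaves labeling with no forced order relative to dilution — 1.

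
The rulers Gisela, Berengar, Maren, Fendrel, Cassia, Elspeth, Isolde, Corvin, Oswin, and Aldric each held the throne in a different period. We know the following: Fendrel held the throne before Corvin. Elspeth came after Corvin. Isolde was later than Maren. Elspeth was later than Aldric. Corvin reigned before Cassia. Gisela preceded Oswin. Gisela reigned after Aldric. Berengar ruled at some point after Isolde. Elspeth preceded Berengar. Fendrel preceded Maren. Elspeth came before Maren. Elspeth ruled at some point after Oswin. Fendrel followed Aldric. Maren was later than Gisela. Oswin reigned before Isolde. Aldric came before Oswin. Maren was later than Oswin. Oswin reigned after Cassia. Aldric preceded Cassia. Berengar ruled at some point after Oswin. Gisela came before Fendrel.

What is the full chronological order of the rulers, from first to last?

Aldric, Gisela, Fendrel, Corvin, Cassia, Oswin, Elspeth, Maren, Isolde, Berengar

The constraints fix every adjacent pair, so only one ordering works:
Aldric → Gisela → Fendrel → Corvin → Cassia → Oswin → Elspeth → Maren → Isolde → Berengar.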